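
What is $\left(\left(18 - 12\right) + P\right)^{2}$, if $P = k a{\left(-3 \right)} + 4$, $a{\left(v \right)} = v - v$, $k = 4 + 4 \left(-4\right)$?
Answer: $100$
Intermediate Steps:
$k = -12$ ($k = 4 - 16 = -12$)
$a{\left(v \right)} = 0$
$P = 4$ ($P = \left(-12\right) 0 + 4 = 0 + 4 = 4$)
$\left(\left(18 - 12\right) + P\right)^{2} = \left(\left(18 - 12\right) + 4\right)^{2} = \left(6 + 4\right)^{2} = 10^{2} = 100$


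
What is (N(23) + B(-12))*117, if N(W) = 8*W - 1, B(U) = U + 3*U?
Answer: 15795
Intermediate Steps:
B(U) = 4*U
N(W) = -1 + 8*W
(N(23) + B(-12))*117 = ((-1 + 8*23) + 4*(-12))*117 = ((-1 + 184) - 48)*117 = (183 - 48)*117 = 135*117 = 15795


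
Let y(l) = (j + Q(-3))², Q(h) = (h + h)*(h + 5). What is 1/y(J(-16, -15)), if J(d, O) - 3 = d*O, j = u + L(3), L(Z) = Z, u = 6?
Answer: ⅑ ≈ 0.11111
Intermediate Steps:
Q(h) = 2*h*(5 + h) (Q(h) = (2*h)*(5 + h) = 2*h*(5 + h))
j = 9 (j = 6 + 3 = 9)
J(d, O) = 3 + O*d (J(d, O) = 3 + d*O = 3 + O*d)
y(l) = 9 (y(l) = (9 + 2*(-3)*(5 - 3))² = (9 + 2*(-3)*2)² = (9 - 12)² = (-3)² = 9)
1/y(J(-16, -15)) = 1/9 = ⅑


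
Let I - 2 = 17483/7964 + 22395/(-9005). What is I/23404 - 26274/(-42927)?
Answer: 2940300944650643/4803351153353104 ≈ 0.61213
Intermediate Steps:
I = 24502455/14343164 (I = 2 + (17483/7964 + 22395/(-9005)) = 2 + (17483*(1/7964) + 22395*(-1/9005)) = 2 + (17483/7964 - 4479/1801) = 2 - 4183873/14343164 = 24502455/14343164 ≈ 1.7083)
I/23404 - 26274/(-42927) = (24502455/14343164)/23404 - 26274/(-42927) = (24502455/14343164)*(1/23404) - 26274*(-1/42927) = 24502455/335687410256 + 8758/14309 = 2940300944650643/4803351153353104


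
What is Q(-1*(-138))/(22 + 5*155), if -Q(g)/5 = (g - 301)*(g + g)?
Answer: 224940/797 ≈ 282.23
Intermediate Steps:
Q(g) = -10*g*(-301 + g) (Q(g) = -5*(g - 301)*(g + g) = -5*(-301 + g)*2*g = -10*g*(-301 + g))
Q(-1*(-138))/(22 + 5*155) = (10*(-1*(-138))*(301 - (-1)*(-138)))/(22 + 5*155) = (10*138*(301 - 1*138))/(22 + 775) = (10*138*(301 - 138))/797 = (10*138*163)*(1/797) = 224940*(1/797) = 224940/797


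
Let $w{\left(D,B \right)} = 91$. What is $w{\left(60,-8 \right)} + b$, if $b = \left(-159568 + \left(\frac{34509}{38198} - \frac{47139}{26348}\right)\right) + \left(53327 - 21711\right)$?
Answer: $- \frac{64342715899367}{503220452} \approx -1.2786 \cdot 10^{5}$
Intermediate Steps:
$b = - \frac{64388508960499}{503220452}$ ($b = \left(-159568 + \left(34509 \cdot \frac{1}{38198} - \frac{47139}{26348}\right)\right) + 31616 = \left(-159568 + \left(\frac{34509}{38198} - \frac{47139}{26348}\right)\right) + 31616 = \left(-159568 - \frac{445686195}{503220452}\right) + 31616 = - \frac{80298326770931}{503220452} + 31616 = - \frac{64388508960499}{503220452} \approx -1.2795 \cdot 10^{5}$)
$w{\left(60,-8 \right)} + b = 91 - \frac{64388508960499}{503220452} = - \frac{64342715899367}{503220452}$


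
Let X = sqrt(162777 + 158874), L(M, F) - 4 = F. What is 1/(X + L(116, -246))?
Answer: 22/23917 + 171*sqrt(11)/263087 ≈ 0.0030756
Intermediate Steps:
L(M, F) = 4 + F
X = 171*sqrt(11) (X = sqrt(321651) = 171*sqrt(11) ≈ 567.14)
1/(X + L(116, -246)) = 1/(171*sqrt(11) + (4 - 246)) = 1/(171*sqrt(11) - 242) = 1/(-242 + 171*sqrt(11))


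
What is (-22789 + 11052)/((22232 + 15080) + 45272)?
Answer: -11737/82584 ≈ -0.14212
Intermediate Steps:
(-22789 + 11052)/((22232 + 15080) + 45272) = -11737/(37312 + 45272) = -11737/82584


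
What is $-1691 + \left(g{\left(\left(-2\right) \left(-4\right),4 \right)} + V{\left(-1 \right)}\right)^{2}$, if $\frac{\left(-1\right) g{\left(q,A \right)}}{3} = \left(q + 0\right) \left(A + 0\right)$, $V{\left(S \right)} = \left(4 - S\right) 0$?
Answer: $7525$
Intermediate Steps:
$V{\left(S \right)} = 0$
$g{\left(q,A \right)} = - 3 A q$ ($g{\left(q,A \right)} = - 3 \left(q + 0\right) \left(A + 0\right) = - 3 q A = - 3 A q$)
$-1691 + \left(g{\left(\left(-2\right) \left(-4\right),4 \right)} + V{\left(-1 \right)}\right)^{2} = -1691 + \left(\left(-3\right) 4 \left(\left(-2\right) \left(-4\right)\right) + 0\right)^{2} = -1691 + \left(\left(-3\right) 4 \cdot 8 + 0\right)^{2} = -1691 + \left(-96 + 0\right)^{2} = -1691 + \left(-96\right)^{2} = -1691 + 9216 = 7525$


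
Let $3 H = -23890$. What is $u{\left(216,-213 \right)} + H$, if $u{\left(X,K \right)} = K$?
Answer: $- \frac{24529}{3} \approx -8176.3$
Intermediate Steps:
$H = - \frac{23890}{3}$ ($H = \frac{1}{3} \left(-23890\right) = - \frac{23890}{3} \approx -7963.3$)
$u{\left(216,-213 \right)} + H = -213 - \frac{23890}{3} = - \frac{24529}{3}$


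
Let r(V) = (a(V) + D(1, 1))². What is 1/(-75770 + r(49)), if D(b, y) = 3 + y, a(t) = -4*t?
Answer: -1/38906 ≈ -2.5703e-5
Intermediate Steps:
r(V) = (4 - 4*V)² (r(V) = (-4*V + (3 + 1))² = (-4*V + 4)² = (4 - 4*V)²)
1/(-75770 + r(49)) = 1/(-75770 + 16*(-1 + 49)²) = 1/(-75770 + 16*48²) = 1/(-75770 + 16*2304) = 1/(-75770 + 36864) = 1/(-38906) = -1/38906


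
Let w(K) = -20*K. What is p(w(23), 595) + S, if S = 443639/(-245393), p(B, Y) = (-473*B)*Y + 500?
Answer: 31768724572161/245393 ≈ 1.2946e+8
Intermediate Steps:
p(B, Y) = 500 - 473*B*Y (p(B, Y) = -473*B*Y + 500 = 500 - 473*B*Y)
S = -443639/245393 (S = 443639*(-1/245393) = -443639/245393 ≈ -1.8079)
p(w(23), 595) + S = (500 - 473*(-20*23)*595) - 443639/245393 = (500 - 473*(-460)*595) - 443639/245393 = (500 + 129460100) - 443639/245393 = 129460600 - 443639/245393 = 31768724572161/245393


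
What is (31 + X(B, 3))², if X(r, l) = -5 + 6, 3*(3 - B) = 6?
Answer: 1024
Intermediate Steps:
B = 1 (B = 3 - ⅓*6 = 3 - 2 = 1)
X(r, l) = 1
(31 + X(B, 3))² = (31 + 1)² = 32² = 1024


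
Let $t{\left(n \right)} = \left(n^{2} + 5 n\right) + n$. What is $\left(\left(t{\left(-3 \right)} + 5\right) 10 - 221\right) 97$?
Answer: $-25317$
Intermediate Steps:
$t{\left(n \right)} = n^{2} + 6 n$
$\left(\left(t{\left(-3 \right)} + 5\right) 10 - 221\right) 97 = \left(\left(- 3 \left(6 - 3\right) + 5\right) 10 - 221\right) 97 = \left(\left(\left(-3\right) 3 + 5\right) 10 - 221\right) 97 = \left(\left(-9 + 5\right) 10 - 221\right) 97 = \left(\left(-4\right) 10 - 221\right) 97 = \left(-40 - 221\right) 97 = \left(-261\right) 97 = -25317$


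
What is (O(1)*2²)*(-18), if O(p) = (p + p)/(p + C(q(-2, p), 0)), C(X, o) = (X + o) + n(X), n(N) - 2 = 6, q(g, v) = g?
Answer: -144/7 ≈ -20.571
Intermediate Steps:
n(N) = 8 (n(N) = 2 + 6 = 8)
C(X, o) = 8 + X + o (C(X, o) = (X + o) + 8 = 8 + X + o)
O(p) = 2*p/(6 + p) (O(p) = (p + p)/(p + (8 - 2 + 0)) = (2*p)/(p + 6) = (2*p)/(6 + p) = 2*p/(6 + p))
(O(1)*2²)*(-18) = ((2*1/(6 + 1))*2²)*(-18) = ((2*1/7)*4)*(-18) = ((2*1*(⅐))*4)*(-18) = ((2/7)*4)*(-18) = (8/7)*(-18) = -144/7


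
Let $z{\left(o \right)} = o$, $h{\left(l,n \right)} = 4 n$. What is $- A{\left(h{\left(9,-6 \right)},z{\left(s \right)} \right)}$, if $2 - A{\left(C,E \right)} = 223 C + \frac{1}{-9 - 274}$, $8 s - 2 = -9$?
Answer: $- \frac{1515183}{283} \approx -5354.0$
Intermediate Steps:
$s = - \frac{7}{8}$ ($s = \frac{1}{4} + \frac{1}{8} \left(-9\right) = \frac{1}{4} - \frac{9}{8} = - \frac{7}{8} \approx -0.875$)
$A{\left(C,E \right)} = \frac{567}{283} - 223 C$ ($A{\left(C,E \right)} = 2 - \left(223 C + \frac{1}{-9 - 274}\right) = 2 - \left(223 C + \frac{1}{-283}\right) = 2 - \left(223 C - \frac{1}{283}\right) = 2 - \left(- \frac{1}{283} + 223 C\right) = \frac{567}{283} - 223 C$)
$- A{\left(h{\left(9,-6 \right)},z{\left(s \right)} \right)} = - (\frac{567}{283} - 223 \cdot 4 \left(-6\right)) = - (\frac{567}{283} - -5352) = - (\frac{567}{283} + 5352) = \left(-1\right) \frac{1515183}{283} = - \frac{1515183}{283}$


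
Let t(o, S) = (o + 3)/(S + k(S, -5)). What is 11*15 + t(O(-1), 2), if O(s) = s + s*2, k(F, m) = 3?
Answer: 165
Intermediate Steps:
O(s) = 3*s (O(s) = s + 2*s = 3*s)
t(o, S) = (3 + o)/(3 + S) (t(o, S) = (o + 3)/(S + 3) = (3 + o)/(3 + S))
11*15 + t(O(-1), 2) = 11*15 + (3 + 3*(-1))/(3 + 2) = 165 + (3 - 3)/5 = 165 + (⅕)*0 = 165 + 0 = 165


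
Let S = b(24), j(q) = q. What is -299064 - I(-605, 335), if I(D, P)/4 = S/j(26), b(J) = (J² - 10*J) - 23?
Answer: -3888458/13 ≈ -2.9911e+5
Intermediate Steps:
b(J) = -23 + J² - 10*J
S = 313 (S = -23 + 24² - 10*24 = -23 + 576 - 240 = 313)
I(D, P) = 626/13 (I(D, P) = 4*(313/26) = 626/13)
-299064 - I(-605, 335) = -299064 - 1*626/13 = -299064 - 626/13 = -3888458/13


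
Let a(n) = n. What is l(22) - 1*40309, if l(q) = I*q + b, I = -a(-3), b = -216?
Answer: -40459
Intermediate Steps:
I = 3 (I = -1*(-3) = 3)
l(q) = -216 + 3*q (l(q) = 3*q - 216 = -216 + 3*q)
l(22) - 1*40309 = (-216 + 3*22) - 1*40309 = (-216 + 66) - 40309 = -150 - 40309 = -40459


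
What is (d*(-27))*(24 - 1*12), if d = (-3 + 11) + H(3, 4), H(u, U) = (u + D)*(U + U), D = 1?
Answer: -12960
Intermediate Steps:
H(u, U) = 2*U*(1 + u) (H(u, U) = (u + 1)*(U + U) = (1 + u)*(2*U) = 2*U*(1 + u))
d = 40 (d = (-3 + 11) + 2*4*(1 + 3) = 8 + 2*4*4 = 8 + 32 = 40)
(d*(-27))*(24 - 1*12) = (40*(-27))*(24 - 1*12) = -1080*(24 - 12) = -1080*12 = -12960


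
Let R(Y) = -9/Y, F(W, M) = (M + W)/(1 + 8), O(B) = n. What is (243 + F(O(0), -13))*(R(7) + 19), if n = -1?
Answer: 269452/63 ≈ 4277.0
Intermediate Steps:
O(B) = -1
F(W, M) = M/9 + W/9 (F(W, M) = (M + W)/9 = (M + W)*(1/9) = M/9 + W/9)
(243 + F(O(0), -13))*(R(7) + 19) = (243 + ((1/9)*(-13) + (1/9)*(-1)))*(-9/7 + 19) = (243 + (-13/9 - 1/9))*(-9*1/7 + 19) = (243 - 14/9)*(-9/7 + 19) = (2173/9)*(124/7) = 269452/63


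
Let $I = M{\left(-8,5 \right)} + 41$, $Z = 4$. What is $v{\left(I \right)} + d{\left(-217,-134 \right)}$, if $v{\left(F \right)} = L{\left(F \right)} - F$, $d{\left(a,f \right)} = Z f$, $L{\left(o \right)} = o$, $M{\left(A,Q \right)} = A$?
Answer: $-536$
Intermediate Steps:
$d{\left(a,f \right)} = 4 f$
$I = 33$ ($I = -8 + 41 = 33$)
$v{\left(F \right)} = 0$ ($v{\left(F \right)} = F - F = 0$)
$v{\left(I \right)} + d{\left(-217,-134 \right)} = 0 + 4 \left(-134\right) = 0 - 536 = -536$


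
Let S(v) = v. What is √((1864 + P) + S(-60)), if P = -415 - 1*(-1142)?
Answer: √2531 ≈ 50.309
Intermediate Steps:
P = 727 (P = -415 + 1142 = 727)
√((1864 + P) + S(-60)) = √((1864 + 727) - 60) = √(2591 - 60) = √2531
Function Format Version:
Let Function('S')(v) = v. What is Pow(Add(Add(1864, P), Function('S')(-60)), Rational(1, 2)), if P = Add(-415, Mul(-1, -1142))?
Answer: Pow(2531, Rational(1, 2)) ≈ 50.309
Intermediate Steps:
P = 727 (P = Add(-415, 1142) = 727)
Pow(Add(Add(1864, P), Function('S')(-60)), Rational(1, 2)) = Pow(Add(Add(1864, 727), -60), Rational(1, 2)) = Pow(Add(2591, -60), Rational(1, 2)) = Pow(2531, Rational(1, 2))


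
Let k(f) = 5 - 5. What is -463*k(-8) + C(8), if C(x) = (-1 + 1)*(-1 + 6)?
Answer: 0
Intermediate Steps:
k(f) = 0
C(x) = 0 (C(x) = 0*5 = 0)
-463*k(-8) + C(8) = -463*0 + 0 = 0 + 0 = 0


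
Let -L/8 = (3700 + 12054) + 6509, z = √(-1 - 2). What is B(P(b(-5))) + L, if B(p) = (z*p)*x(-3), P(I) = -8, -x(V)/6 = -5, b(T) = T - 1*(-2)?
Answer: -178104 - 240*I*√3 ≈ -1.781e+5 - 415.69*I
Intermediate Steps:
b(T) = 2 + T (b(T) = T + 2 = 2 + T)
x(V) = 30 (x(V) = -6*(-5) = 30)
z = I*√3 (z = √(-3) = I*√3 ≈ 1.732*I)
B(p) = 30*I*p*√3 (B(p) = ((I*√3)*p)*30 = (I*p*√3)*30 = 30*I*p*√3)
L = -178104 (L = -8*((3700 + 12054) + 6509) = -8*(15754 + 6509) = -8*22263 = -178104)
B(P(b(-5))) + L = 30*I*(-8)*√3 - 178104 = -240*I*√3 - 178104 = -178104 - 240*I*√3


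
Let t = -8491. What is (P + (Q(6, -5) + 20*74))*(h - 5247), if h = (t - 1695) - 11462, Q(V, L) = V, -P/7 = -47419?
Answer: -8967304005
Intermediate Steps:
P = 331933 (P = -7*(-47419) = 331933)
h = -21648 (h = (-8491 - 1695) - 11462 = -10186 - 11462 = -21648)
(P + (Q(6, -5) + 20*74))*(h - 5247) = (331933 + (6 + 20*74))*(-21648 - 5247) = (331933 + (6 + 1480))*(-26895) = (331933 + 1486)*(-26895) = 333419*(-26895) = -8967304005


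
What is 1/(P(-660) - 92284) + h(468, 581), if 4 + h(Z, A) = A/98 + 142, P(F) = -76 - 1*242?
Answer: 46648254/324107 ≈ 143.93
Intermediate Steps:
P(F) = -318 (P(F) = -76 - 242 = -318)
h(Z, A) = 138 + A/98 (h(Z, A) = -4 + (A/98 + 142) = -4 + (142 + A/98) = 138 + A/98)
1/(P(-660) - 92284) + h(468, 581) = 1/(-318 - 92284) + (138 + (1/98)*581) = 1/(-92602) + (138 + 83/14) = -1/92602 + 2015/14 = 46648254/324107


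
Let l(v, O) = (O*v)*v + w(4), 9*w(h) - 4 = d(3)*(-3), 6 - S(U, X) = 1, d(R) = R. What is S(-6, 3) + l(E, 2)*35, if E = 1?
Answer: 500/9 ≈ 55.556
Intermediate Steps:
S(U, X) = 5 (S(U, X) = 6 - 1*1 = 6 - 1 = 5)
w(h) = -5/9 (w(h) = 4/9 + (3*(-3))/9 = 4/9 + (⅑)*(-9) = 4/9 - 1 = -5/9)
l(v, O) = -5/9 + O*v² (l(v, O) = (O*v)*v - 5/9 = O*v² - 5/9 = -5/9 + O*v²)
S(-6, 3) + l(E, 2)*35 = 5 + (-5/9 + 2*1²)*35 = 5 + (-5/9 + 2*1)*35 = 5 + (-5/9 + 2)*35 = 5 + (13/9)*35 = 5 + 455/9 = 500/9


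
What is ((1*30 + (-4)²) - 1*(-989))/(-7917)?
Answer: -345/2639 ≈ -0.13073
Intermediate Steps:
((1*30 + (-4)²) - 1*(-989))/(-7917) = ((30 + 16) + 989)*(-1/7917) = (46 + 989)*(-1/7917) = 1035*(-1/7917) = -345/2639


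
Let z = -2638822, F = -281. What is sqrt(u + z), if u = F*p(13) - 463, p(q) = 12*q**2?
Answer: I*sqrt(3209153) ≈ 1791.4*I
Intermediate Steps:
u = -570331 (u = -3372*13**2 - 463 = -3372*169 - 463 = -281*2028 - 463 = -569868 - 463 = -570331)
sqrt(u + z) = sqrt(-570331 - 2638822) = sqrt(-3209153) = I*sqrt(3209153)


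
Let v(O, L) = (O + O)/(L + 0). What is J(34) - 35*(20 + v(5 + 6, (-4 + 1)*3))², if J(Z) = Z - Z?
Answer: -873740/81 ≈ -10787.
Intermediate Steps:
v(O, L) = 2*O/L (v(O, L) = (2*O)/L = 2*O/L)
J(Z) = 0
J(34) - 35*(20 + v(5 + 6, (-4 + 1)*3))² = 0 - 35*(20 + 2*(5 + 6)/(((-4 + 1)*3)))² = 0 - 35*(20 + 2*11/(-3*3))² = 0 - 35*(20 + 2*11/(-9))² = 0 - 35*(20 + 2*11*(-⅑))² = 0 - 35*(20 - 22/9)² = 0 - 35*(158/9)² = 0 - 35*24964/81 = 0 - 1*873740/81 = 0 - 873740/81 = -873740/81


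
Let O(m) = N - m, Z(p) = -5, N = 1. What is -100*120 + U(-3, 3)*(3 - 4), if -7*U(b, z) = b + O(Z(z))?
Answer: -83997/7 ≈ -12000.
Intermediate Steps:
O(m) = 1 - m
U(b, z) = -6/7 - b/7 (U(b, z) = -(b + (1 - 1*(-5)))/7 = -(b + (1 + 5))/7 = -(b + 6)/7 = -(6 + b)/7 = -6/7 - b/7)
-100*120 + U(-3, 3)*(3 - 4) = -100*120 + (-6/7 - ⅐*(-3))*(3 - 4) = -12000 + (-6/7 + 3/7)*(-1) = -12000 - 3/7*(-1) = -12000 + 3/7 = -83997/7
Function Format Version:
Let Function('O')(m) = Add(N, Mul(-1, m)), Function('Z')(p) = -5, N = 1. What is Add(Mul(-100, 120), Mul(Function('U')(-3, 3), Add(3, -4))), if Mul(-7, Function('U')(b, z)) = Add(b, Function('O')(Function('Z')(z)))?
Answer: Rational(-83997, 7) ≈ -12000.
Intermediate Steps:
Function('O')(m) = Add(1, Mul(-1, m))
Function('U')(b, z) = Add(Rational(-6, 7), Mul(Rational(-1, 7), b)) (Function('U')(b, z) = Mul(Rational(-1, 7), Add(b, Add(1, Mul(-1, -5)))) = Mul(Rational(-1, 7), Add(b, Add(1, 5))) = Mul(Rational(-1, 7), Add(b, 6)) = Mul(Rational(-1, 7), Add(6, b)) = Add(Rational(-6, 7), Mul(Rational(-1, 7), b)))
Add(Mul(-100, 120), Mul(Function('U')(-3, 3), Add(3, -4))) = Add(Mul(-100, 120), Mul(Add(Rational(-6, 7), Mul(Rational(-1, 7), -3)), Add(3, -4))) = Add(-12000, Mul(Add(Rational(-6, 7), Rational(3, 7)), -1)) = Add(-12000, Mul(Rational(-3, 7), -1)) = Add(-12000, Rational(3, 7)) = Rational(-83997, 7)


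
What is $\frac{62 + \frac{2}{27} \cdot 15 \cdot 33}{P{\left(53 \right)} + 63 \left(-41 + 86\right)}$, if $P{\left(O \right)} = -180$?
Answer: $\frac{296}{7965} \approx 0.037163$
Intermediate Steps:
$\frac{62 + \frac{2}{27} \cdot 15 \cdot 33}{P{\left(53 \right)} + 63 \left(-41 + 86\right)} = \frac{62 + \frac{2}{27} \cdot 15 \cdot 33}{-180 + 63 \left(-41 + 86\right)} = \frac{62 + 2 \cdot \frac{1}{27} \cdot 15 \cdot 33}{-180 + 63 \cdot 45} = \frac{62 + \frac{2}{27} \cdot 15 \cdot 33}{-180 + 2835} = \frac{62 + \frac{10}{9} \cdot 33}{2655} = \left(62 + \frac{110}{3}\right) \frac{1}{2655} = \frac{296}{3} \cdot \frac{1}{2655} = \frac{296}{7965}$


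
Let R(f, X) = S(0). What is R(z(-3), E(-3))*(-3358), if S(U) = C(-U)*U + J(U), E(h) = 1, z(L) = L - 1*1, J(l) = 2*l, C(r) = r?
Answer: 0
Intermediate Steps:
z(L) = -1 + L (z(L) = L - 1 = -1 + L)
S(U) = -U² + 2*U (S(U) = (-U)*U + 2*U = -U² + 2*U)
R(f, X) = 0 (R(f, X) = 0*(2 - 1*0) = 0*(2 + 0) = 0*2 = 0)
R(z(-3), E(-3))*(-3358) = 0*(-3358) = 0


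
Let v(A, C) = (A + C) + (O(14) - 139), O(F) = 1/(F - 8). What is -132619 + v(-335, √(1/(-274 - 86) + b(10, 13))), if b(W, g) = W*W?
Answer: -798557/6 + √359990/60 ≈ -1.3308e+5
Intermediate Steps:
O(F) = 1/(-8 + F)
b(W, g) = W²
v(A, C) = -833/6 + A + C (v(A, C) = (A + C) + (1/(-8 + 14) - 139) = (A + C) + (1/6 - 139) = (A + C) + (⅙ - 139) = (A + C) - 833/6 = -833/6 + A + C)
-132619 + v(-335, √(1/(-274 - 86) + b(10, 13))) = -132619 + (-833/6 - 335 + √(1/(-274 - 86) + 10²)) = -132619 + (-833/6 - 335 + √(1/(-360) + 100)) = -132619 + (-833/6 - 335 + √(-1/360 + 100)) = -132619 + (-833/6 - 335 + √(35999/360)) = -132619 + (-833/6 - 335 + √359990/60) = -132619 + (-2843/6 + √359990/60) = -798557/6 + √359990/60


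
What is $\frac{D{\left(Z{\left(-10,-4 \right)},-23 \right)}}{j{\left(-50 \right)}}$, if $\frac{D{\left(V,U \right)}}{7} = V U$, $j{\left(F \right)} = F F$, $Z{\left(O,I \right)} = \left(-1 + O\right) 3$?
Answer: $\frac{5313}{2500} \approx 2.1252$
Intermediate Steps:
$Z{\left(O,I \right)} = -3 + 3 O$
$j{\left(F \right)} = F^{2}$
$D{\left(V,U \right)} = 7 U V$ ($D{\left(V,U \right)} = 7 V U = 7 U V$)
$\frac{D{\left(Z{\left(-10,-4 \right)},-23 \right)}}{j{\left(-50 \right)}} = \frac{7 \left(-23\right) \left(-3 + 3 \left(-10\right)\right)}{\left(-50\right)^{2}} = \frac{7 \left(-23\right) \left(-3 - 30\right)}{2500} = 7 \left(-23\right) \left(-33\right) \frac{1}{2500} = 5313 \cdot \frac{1}{2500} = \frac{5313}{2500}$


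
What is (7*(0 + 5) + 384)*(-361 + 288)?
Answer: -30587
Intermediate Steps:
(7*(0 + 5) + 384)*(-361 + 288) = (7*5 + 384)*(-73) = (35 + 384)*(-73) = 419*(-73) = -30587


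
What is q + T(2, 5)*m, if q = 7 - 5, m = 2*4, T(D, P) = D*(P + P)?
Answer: 162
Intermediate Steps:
T(D, P) = 2*D*P (T(D, P) = D*(2*P) = 2*D*P)
m = 8
q = 2
q + T(2, 5)*m = 2 + (2*2*5)*8 = 2 + 20*8 = 2 + 160 = 162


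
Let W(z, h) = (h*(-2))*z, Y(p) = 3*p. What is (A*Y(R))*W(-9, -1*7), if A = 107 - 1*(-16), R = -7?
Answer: 325458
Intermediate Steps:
W(z, h) = -2*h*z (W(z, h) = (-2*h)*z = -2*h*z)
A = 123 (A = 107 + 16 = 123)
(A*Y(R))*W(-9, -1*7) = (123*(3*(-7)))*(-2*(-1*7)*(-9)) = (123*(-21))*(-2*(-7)*(-9)) = -2583*(-126) = 325458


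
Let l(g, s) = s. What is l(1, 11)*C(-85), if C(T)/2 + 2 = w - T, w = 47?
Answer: 2860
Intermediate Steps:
C(T) = 90 - 2*T (C(T) = -4 + 2*(47 - T) = -4 + (94 - 2*T) = 90 - 2*T)
l(1, 11)*C(-85) = 11*(90 - 2*(-85)) = 11*(90 + 170) = 11*260 = 2860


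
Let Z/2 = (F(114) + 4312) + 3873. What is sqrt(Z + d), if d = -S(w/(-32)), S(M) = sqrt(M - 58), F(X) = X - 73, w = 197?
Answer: sqrt(263232 - 2*I*sqrt(4106))/4 ≈ 128.27 - 0.031223*I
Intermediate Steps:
F(X) = -73 + X
S(M) = sqrt(-58 + M)
d = -I*sqrt(4106)/8 (d = -sqrt(-58 + 197/(-32)) = -sqrt(-58 + 197*(-1/32)) = -sqrt(-58 - 197/32) = -sqrt(-2053/32) = -I*sqrt(4106)/8 ≈ -8.0098*I)
Z = 16452 (Z = 2*(((-73 + 114) + 4312) + 3873) = 2*((41 + 4312) + 3873) = 2*(4353 + 3873) = 2*8226 = 16452)
sqrt(Z + d) = sqrt(16452 - I*sqrt(4106)/8)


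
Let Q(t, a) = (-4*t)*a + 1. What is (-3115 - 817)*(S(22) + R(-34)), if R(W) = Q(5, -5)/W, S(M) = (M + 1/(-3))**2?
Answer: -280628806/153 ≈ -1.8342e+6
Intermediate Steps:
Q(t, a) = 1 - 4*a*t (Q(t, a) = -4*a*t + 1 = 1 - 4*a*t)
S(M) = (-1/3 + M)**2 (S(M) = (M - 1/3)**2 = (-1/3 + M)**2)
R(W) = 101/W (R(W) = (1 - 4*(-5)*5)/W = (1 + 100)/W = 101/W)
(-3115 - 817)*(S(22) + R(-34)) = (-3115 - 817)*((-1 + 3*22)**2/9 + 101/(-34)) = -3932*((-1 + 66)**2/9 + 101*(-1/34)) = -3932*((1/9)*65**2 - 101/34) = -3932*((1/9)*4225 - 101/34) = -3932*(4225/9 - 101/34) = -3932*142741/306 = -280628806/153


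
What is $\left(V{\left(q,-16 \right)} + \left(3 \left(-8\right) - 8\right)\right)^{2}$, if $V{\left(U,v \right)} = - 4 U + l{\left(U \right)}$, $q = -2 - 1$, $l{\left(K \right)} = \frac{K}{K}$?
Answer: $361$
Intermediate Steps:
$l{\left(K \right)} = 1$
$q = -3$ ($q = -2 - 1 = -3$)
$V{\left(U,v \right)} = 1 - 4 U$ ($V{\left(U,v \right)} = - 4 U + 1 = 1 - 4 U$)
$\left(V{\left(q,-16 \right)} + \left(3 \left(-8\right) - 8\right)\right)^{2} = \left(\left(1 - -12\right) + \left(3 \left(-8\right) - 8\right)\right)^{2} = \left(\left(1 + 12\right) - 32\right)^{2} = \left(13 - 32\right)^{2} = \left(-19\right)^{2} = 361$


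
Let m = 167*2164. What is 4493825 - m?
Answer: 4132437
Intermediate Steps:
m = 361388
4493825 - m = 4493825 - 1*361388 = 4493825 - 361388 = 4132437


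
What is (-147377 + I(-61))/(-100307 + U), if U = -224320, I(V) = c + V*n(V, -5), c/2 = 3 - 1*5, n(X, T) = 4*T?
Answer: 146161/324627 ≈ 0.45024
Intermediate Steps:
c = -4 (c = 2*(3 - 1*5) = 2*(3 - 5) = 2*(-2) = -4)
I(V) = -4 - 20*V (I(V) = -4 + V*(4*(-5)) = -4 + V*(-20) = -4 - 20*V)
(-147377 + I(-61))/(-100307 + U) = (-147377 + (-4 - 20*(-61)))/(-100307 - 224320) = (-147377 + (-4 + 1220))/(-324627) = (-147377 + 1216)*(-1/324627) = -146161*(-1/324627) = 146161/324627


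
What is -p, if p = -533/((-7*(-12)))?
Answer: 533/84 ≈ 6.3452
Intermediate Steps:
p = -533/84 ≈ -6.3452
-p = -1*(-533/84) = 533/84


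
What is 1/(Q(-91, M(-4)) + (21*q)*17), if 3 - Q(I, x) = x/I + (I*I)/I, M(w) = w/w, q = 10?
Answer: 91/333425 ≈ 0.00027293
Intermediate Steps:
M(w) = 1
Q(I, x) = 3 - I - x/I (Q(I, x) = 3 - (x/I + (I*I)/I) = 3 - (x/I + I**2/I) = 3 - (x/I + I) = 3 - (I + x/I) = 3 + (-I - x/I) = 3 - I - x/I)
1/(Q(-91, M(-4)) + (21*q)*17) = 1/((3 - 1*(-91) - 1*1/(-91)) + (21*10)*17) = 1/((3 + 91 - 1*1*(-1/91)) + 210*17) = 1/((3 + 91 + 1/91) + 3570) = 1/(8555/91 + 3570) = 1/(333425/91) = 91/333425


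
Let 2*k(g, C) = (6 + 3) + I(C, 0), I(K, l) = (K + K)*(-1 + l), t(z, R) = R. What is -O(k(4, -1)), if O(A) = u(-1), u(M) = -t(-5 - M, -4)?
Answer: -4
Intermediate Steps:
u(M) = 4 (u(M) = -1*(-4) = 4)
I(K, l) = 2*K*(-1 + l) (I(K, l) = (2*K)*(-1 + l) = 2*K*(-1 + l))
k(g, C) = 9/2 - C (k(g, C) = ((6 + 3) + 2*C*(-1 + 0))/2 = (9 + 2*C*(-1))/2 = (9 - 2*C)/2 = 9/2 - C)
O(A) = 4
-O(k(4, -1)) = -1*4 = -4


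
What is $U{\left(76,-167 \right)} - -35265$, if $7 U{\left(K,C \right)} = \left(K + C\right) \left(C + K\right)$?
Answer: $36448$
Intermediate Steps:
$U{\left(K,C \right)} = \frac{\left(C + K\right)^{2}}{7}$ ($U{\left(K,C \right)} = \frac{\left(K + C\right) \left(C + K\right)}{7} = \frac{\left(C + K\right) \left(C + K\right)}{7} = \frac{\left(C + K\right)^{2}}{7}$)
$U{\left(76,-167 \right)} - -35265 = \frac{\left(-167 + 76\right)^{2}}{7} - -35265 = \frac{\left(-91\right)^{2}}{7} + 35265 = \frac{1}{7} \cdot 8281 + 35265 = 1183 + 35265 = 36448$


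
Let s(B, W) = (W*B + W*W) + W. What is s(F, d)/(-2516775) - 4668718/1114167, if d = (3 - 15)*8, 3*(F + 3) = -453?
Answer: -3925581930806/934702550475 ≈ -4.1998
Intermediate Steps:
F = -154 (F = -3 + (⅓)*(-453) = -3 - 151 = -154)
d = -96 (d = -12*8 = -96)
s(B, W) = W + W² + B*W (s(B, W) = (B*W + W²) + W = (W² + B*W) + W = W + W² + B*W)
s(F, d)/(-2516775) - 4668718/1114167 = -96*(1 - 154 - 96)/(-2516775) - 4668718/1114167 = -96*(-249)*(-1/2516775) - 4668718*1/1114167 = 23904*(-1/2516775) - 4668718/1114167 = -7968/838925 - 4668718/1114167 = -3925581930806/934702550475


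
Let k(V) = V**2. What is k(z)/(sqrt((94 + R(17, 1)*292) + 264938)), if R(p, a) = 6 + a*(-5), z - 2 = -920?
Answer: 421362*sqrt(66331)/66331 ≈ 1636.1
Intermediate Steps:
z = -918 (z = 2 - 920 = -918)
R(p, a) = 6 - 5*a
k(z)/(sqrt((94 + R(17, 1)*292) + 264938)) = (-918)**2/(sqrt((94 + (6 - 5*1)*292) + 264938)) = 842724/(sqrt((94 + (6 - 5)*292) + 264938)) = 842724/(sqrt((94 + 1*292) + 264938)) = 842724/(sqrt((94 + 292) + 264938)) = 842724/(sqrt(386 + 264938)) = 842724/(sqrt(265324)) = 842724/((2*sqrt(66331))) = 842724*(sqrt(66331)/132662) = 421362*sqrt(66331)/66331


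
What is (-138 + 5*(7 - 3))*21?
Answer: -2478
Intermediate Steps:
(-138 + 5*(7 - 3))*21 = (-138 + 5*4)*21 = (-138 + 20)*21 = -118*21 = -2478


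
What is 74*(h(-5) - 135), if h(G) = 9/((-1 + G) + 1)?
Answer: -50616/5 ≈ -10123.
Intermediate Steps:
h(G) = 9/G
74*(h(-5) - 135) = 74*(9/(-5) - 135) = 74*(9*(-⅕) - 135) = 74*(-9/5 - 135) = 74*(-684/5) = -50616/5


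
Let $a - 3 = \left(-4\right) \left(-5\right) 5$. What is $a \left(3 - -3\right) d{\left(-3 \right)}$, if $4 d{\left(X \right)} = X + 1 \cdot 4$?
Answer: $\frac{309}{2} \approx 154.5$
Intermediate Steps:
$d{\left(X \right)} = 1 + \frac{X}{4}$ ($d{\left(X \right)} = \frac{X + 1 \cdot 4}{4} = \frac{X + 4}{4} = \frac{4 + X}{4} = 1 + \frac{X}{4}$)
$a = 103$ ($a = 3 + \left(-4\right) \left(-5\right) 5 = 3 + 20 \cdot 5 = 3 + 100 = 103$)
$a \left(3 - -3\right) d{\left(-3 \right)} = 103 \left(3 - -3\right) \left(1 + \frac{1}{4} \left(-3\right)\right) = 103 \left(3 + 3\right) \left(1 - \frac{3}{4}\right) = 103 \cdot 6 \cdot \frac{1}{4} = 618 \cdot \frac{1}{4} = \frac{309}{2}$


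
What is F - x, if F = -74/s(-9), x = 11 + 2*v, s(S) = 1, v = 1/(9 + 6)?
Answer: -1277/15 ≈ -85.133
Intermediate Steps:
v = 1/15 ≈ 0.066667
x = 167/15 (x = 11 + 2*(1/15) = 11 + 2/15 = 167/15 ≈ 11.133)
F = -74 (F = -74/1 = -74*1 = -74)
F - x = -74 - 1*167/15 = -74 - 167/15 = -1277/15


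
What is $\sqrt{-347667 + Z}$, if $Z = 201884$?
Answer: $i \sqrt{145783} \approx 381.82 i$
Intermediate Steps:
$\sqrt{-347667 + Z} = \sqrt{-347667 + 201884} = \sqrt{-145783} = i \sqrt{145783}$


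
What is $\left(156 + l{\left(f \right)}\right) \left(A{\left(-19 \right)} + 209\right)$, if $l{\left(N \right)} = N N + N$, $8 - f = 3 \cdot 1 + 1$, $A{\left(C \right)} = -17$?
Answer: $33792$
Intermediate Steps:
$f = 4$ ($f = 8 - \left(3 \cdot 1 + 1\right) = 8 - \left(3 + 1\right) = 8 - 4 = 4$)
$l{\left(N \right)} = N + N^{2}$ ($l{\left(N \right)} = N^{2} + N = N + N^{2}$)
$\left(156 + l{\left(f \right)}\right) \left(A{\left(-19 \right)} + 209\right) = \left(156 + 4 \left(1 + 4\right)\right) \left(-17 + 209\right) = \left(156 + 4 \cdot 5\right) 192 = \left(156 + 20\right) 192 = 176 \cdot 192 = 33792$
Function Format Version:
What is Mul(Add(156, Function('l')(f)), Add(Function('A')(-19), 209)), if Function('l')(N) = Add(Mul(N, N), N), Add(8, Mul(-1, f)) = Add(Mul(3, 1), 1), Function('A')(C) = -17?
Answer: 33792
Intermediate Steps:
f = 4 (f = Add(8, Mul(-1, Add(Mul(3, 1), 1))) = Add(8, Mul(-1, Add(3, 1))) = Add(8, Mul(-1, 4)) = Add(8, -4) = 4)
Function('l')(N) = Add(N, Pow(N, 2)) (Function('l')(N) = Add(Pow(N, 2), N) = Add(N, Pow(N, 2)))
Mul(Add(156, Function('l')(f)), Add(Function('A')(-19), 209)) = Mul(Add(156, Mul(4, Add(1, 4))), Add(-17, 209)) = Mul(Add(156, Mul(4, 5)), 192) = Mul(Add(156, 20), 192) = Mul(176, 192) = 33792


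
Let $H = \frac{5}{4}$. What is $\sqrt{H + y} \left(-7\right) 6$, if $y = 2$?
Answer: $- 21 \sqrt{13} \approx -75.717$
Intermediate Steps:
$H = \frac{5}{4}$ ($H = 5 \cdot \frac{1}{4} = \frac{5}{4} \approx 1.25$)
$\sqrt{H + y} \left(-7\right) 6 = \sqrt{\frac{5}{4} + 2} \left(-7\right) 6 = \sqrt{\frac{13}{4}} \left(-7\right) 6 = \frac{\sqrt{13}}{2} \left(-7\right) 6 = - \frac{7 \sqrt{13}}{2} \cdot 6 = - 21 \sqrt{13}$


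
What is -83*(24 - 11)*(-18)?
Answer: 19422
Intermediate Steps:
-83*(24 - 11)*(-18) = -1079*(-18) = -83*(-234) = 19422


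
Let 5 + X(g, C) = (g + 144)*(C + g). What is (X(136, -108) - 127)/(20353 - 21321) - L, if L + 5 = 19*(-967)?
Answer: 4445549/242 ≈ 18370.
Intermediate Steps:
L = -18378 (L = -5 + 19*(-967) = -5 - 18373 = -18378)
X(g, C) = -5 + (144 + g)*(C + g) (X(g, C) = -5 + (g + 144)*(C + g) = -5 + (144 + g)*(C + g))
(X(136, -108) - 127)/(20353 - 21321) - L = ((-5 + 136² + 144*(-108) + 144*136 - 108*136) - 127)/(20353 - 21321) - 1*(-18378) = ((-5 + 18496 - 15552 + 19584 - 14688) - 127)/(-968) + 18378 = (7835 - 127)*(-1/968) + 18378 = 7708*(-1/968) + 18378 = -1927/242 + 18378 = 4445549/242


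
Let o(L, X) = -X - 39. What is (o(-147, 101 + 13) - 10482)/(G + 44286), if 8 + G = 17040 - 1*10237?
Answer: -3545/17027 ≈ -0.20820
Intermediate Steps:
G = 6795 (G = -8 + (17040 - 1*10237) = -8 + (17040 - 10237) = -8 + 6803 = 6795)
o(L, X) = -39 - X
(o(-147, 101 + 13) - 10482)/(G + 44286) = ((-39 - (101 + 13)) - 10482)/(6795 + 44286) = ((-39 - 1*114) - 10482)/51081 = ((-39 - 114) - 10482)*(1/51081) = (-153 - 10482)*(1/51081) = -10635*1/51081 = -3545/17027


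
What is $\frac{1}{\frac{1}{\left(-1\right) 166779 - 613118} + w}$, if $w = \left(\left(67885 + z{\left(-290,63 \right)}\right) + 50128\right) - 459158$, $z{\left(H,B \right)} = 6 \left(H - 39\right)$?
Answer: $- \frac{779897}{267597478744} \approx -2.9144 \cdot 10^{-6}$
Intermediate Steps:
$z{\left(H,B \right)} = -234 + 6 H$ ($z{\left(H,B \right)} = 6 \left(-39 + H\right) = -234 + 6 H$)
$w = -343119$ ($w = \left(\left(67885 + \left(-234 + 6 \left(-290\right)\right)\right) + 50128\right) - 459158 = \left(\left(67885 - 1974\right) + 50128\right) - 459158 = \left(65911 + 50128\right) - 459158 = 116039 - 459158 = -343119$)
$\frac{1}{\frac{1}{\left(-1\right) 166779 - 613118} + w} = \frac{1}{\frac{1}{\left(-1\right) 166779 - 613118} - 343119} = \frac{1}{\frac{1}{-166779 - 613118} - 343119} = \frac{1}{\frac{1}{-779897} - 343119} = \frac{1}{- \frac{1}{779897} - 343119} = \frac{1}{- \frac{267597478744}{779897}} = - \frac{779897}{267597478744}$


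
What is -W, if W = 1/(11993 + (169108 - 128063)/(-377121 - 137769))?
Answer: -102978/1235006945 ≈ -8.3382e-5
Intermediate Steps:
W = 102978/1235006945 (W = 1/(11993 + 41045/(-514890)) = 1/(11993 + 41045*(-1/514890)) = 1/(11993 - 8209/102978) = 1/(1235006945/102978) = 102978/1235006945 ≈ 8.3382e-5)
-W = -1*102978/1235006945 = -102978/1235006945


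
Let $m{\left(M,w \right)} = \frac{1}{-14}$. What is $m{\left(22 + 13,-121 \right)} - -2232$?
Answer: $\frac{31247}{14} \approx 2231.9$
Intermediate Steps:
$m{\left(M,w \right)} = - \frac{1}{14}$
$m{\left(22 + 13,-121 \right)} - -2232 = - \frac{1}{14} - -2232 = - \frac{1}{14} + 2232 = \frac{31247}{14}$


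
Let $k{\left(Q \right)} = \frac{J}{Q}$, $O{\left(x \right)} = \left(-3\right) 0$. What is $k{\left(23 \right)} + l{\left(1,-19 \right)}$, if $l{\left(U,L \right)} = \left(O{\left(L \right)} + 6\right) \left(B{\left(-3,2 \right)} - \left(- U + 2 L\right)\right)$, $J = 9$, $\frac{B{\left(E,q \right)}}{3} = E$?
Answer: $\frac{4149}{23} \approx 180.39$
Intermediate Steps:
$B{\left(E,q \right)} = 3 E$
$O{\left(x \right)} = 0$
$l{\left(U,L \right)} = -54 - 12 L + 6 U$ ($l{\left(U,L \right)} = \left(0 + 6\right) \left(3 \left(-3\right) - \left(- U + 2 L\right)\right) = 6 \left(-9 - \left(- U + 2 L\right)\right) = 6 \left(-9 + U - 2 L\right) = -54 - 12 L + 6 U$)
$k{\left(Q \right)} = \frac{9}{Q}$
$k{\left(23 \right)} + l{\left(1,-19 \right)} = \frac{9}{23} - -180 = 9 \cdot \frac{1}{23} + \left(-54 + 228 + 6\right) = \frac{9}{23} + 180 = \frac{4149}{23}$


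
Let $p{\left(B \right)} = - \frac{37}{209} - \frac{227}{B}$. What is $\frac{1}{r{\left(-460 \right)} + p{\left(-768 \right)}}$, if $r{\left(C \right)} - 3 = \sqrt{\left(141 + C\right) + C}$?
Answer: $\frac{80346368256}{20320798887145} - \frac{25764102144 i \sqrt{779}}{20320798887145} \approx 0.0039539 - 0.035387 i$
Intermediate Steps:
$r{\left(C \right)} = 3 + \sqrt{141 + 2 C}$ ($r{\left(C \right)} = 3 + \sqrt{\left(141 + C\right) + C} = 3 + \sqrt{141 + 2 C}$)
$p{\left(B \right)} = - \frac{37}{209} - \frac{227}{B}$ ($p{\left(B \right)} = \left(-37\right) \frac{1}{209} - \frac{227}{B} = - \frac{37}{209} - \frac{227}{B}$)
$\frac{1}{r{\left(-460 \right)} + p{\left(-768 \right)}} = \frac{1}{\left(3 + \sqrt{141 + 2 \left(-460\right)}\right) - \left(\frac{37}{209} + \frac{227}{-768}\right)} = \frac{1}{\left(3 + \sqrt{141 - 920}\right) - - \frac{19027}{160512}} = \frac{1}{\left(3 + \sqrt{-779}\right) + \left(- \frac{37}{209} + \frac{227}{768}\right)} = \frac{1}{\left(3 + i \sqrt{779}\right) + \frac{19027}{160512}} = \frac{1}{\frac{500563}{160512} + i \sqrt{779}}$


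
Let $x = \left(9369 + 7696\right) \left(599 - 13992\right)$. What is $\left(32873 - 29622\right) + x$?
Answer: $-228548294$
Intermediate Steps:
$x = -228551545$ ($x = 17065 \left(-13393\right) = -228551545$)
$\left(32873 - 29622\right) + x = \left(32873 - 29622\right) - 228551545 = 3251 - 228551545 = -228548294$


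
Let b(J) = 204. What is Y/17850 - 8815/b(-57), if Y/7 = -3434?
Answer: -227243/5100 ≈ -44.557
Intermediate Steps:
Y = -24038 (Y = 7*(-3434) = -24038)
Y/17850 - 8815/b(-57) = -24038/17850 - 8815/204 = -24038*1/17850 - 8815*1/204 = -101/75 - 8815/204 = -227243/5100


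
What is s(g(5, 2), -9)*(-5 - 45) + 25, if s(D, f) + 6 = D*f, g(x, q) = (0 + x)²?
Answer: 11575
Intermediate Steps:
g(x, q) = x²
s(D, f) = -6 + D*f
s(g(5, 2), -9)*(-5 - 45) + 25 = (-6 + 5²*(-9))*(-5 - 45) + 25 = (-6 + 25*(-9))*(-50) + 25 = (-6 - 225)*(-50) + 25 = -231*(-50) + 25 = 11550 + 25 = 11575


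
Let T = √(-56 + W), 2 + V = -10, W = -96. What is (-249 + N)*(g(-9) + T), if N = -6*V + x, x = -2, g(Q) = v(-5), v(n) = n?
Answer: 895 - 358*I*√38 ≈ 895.0 - 2206.9*I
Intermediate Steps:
g(Q) = -5
V = -12 (V = -2 - 10 = -12)
N = 70 (N = -6*(-12) - 2 = 72 - 2 = 70)
T = 2*I*√38 (T = √(-56 - 96) = √(-152) = 2*I*√38 ≈ 12.329*I)
(-249 + N)*(g(-9) + T) = (-249 + 70)*(-5 + 2*I*√38) = -179*(-5 + 2*I*√38) = 895 - 358*I*√38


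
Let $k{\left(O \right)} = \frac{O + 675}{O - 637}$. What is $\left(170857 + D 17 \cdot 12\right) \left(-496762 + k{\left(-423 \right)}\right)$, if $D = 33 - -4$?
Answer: $- \frac{4697117952233}{53} \approx -8.8625 \cdot 10^{10}$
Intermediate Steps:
$D = 37$ ($D = 33 + 4 = 37$)
$k{\left(O \right)} = \frac{675 + O}{-637 + O}$
$\left(170857 + D 17 \cdot 12\right) \left(-496762 + k{\left(-423 \right)}\right) = \left(170857 + 37 \cdot 17 \cdot 12\right) \left(-496762 + \frac{675 - 423}{-637 - 423}\right) = \left(170857 + 629 \cdot 12\right) \left(-496762 + \frac{1}{-1060} \cdot 252\right) = \left(170857 + 7548\right) \left(-496762 - \frac{63}{265}\right) = 178405 \left(-496762 - \frac{63}{265}\right) = 178405 \left(- \frac{131641993}{265}\right) = - \frac{4697117952233}{53}$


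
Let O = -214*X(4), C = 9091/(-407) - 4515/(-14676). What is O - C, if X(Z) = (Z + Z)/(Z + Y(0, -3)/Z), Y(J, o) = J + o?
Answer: -13064481031/25883572 ≈ -504.74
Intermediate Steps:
X(Z) = 2*Z/(Z - 3/Z) (X(Z) = (Z + Z)/(Z + (0 - 3)/Z) = (2*Z)/(Z - 3/Z) = 2*Z/(Z - 3/Z))
C = -43860637/1991044 (C = 9091*(-1/407) - 4515*(-1/14676) = -9091/407 + 1505/4892 = -43860637/1991044 ≈ -22.029)
O = -6848/13 (O = -428*4**2/(-3 + 4**2) = -428*16/(-3 + 16) = -428*16/13 = -214*32/13 = -6848/13 ≈ -526.77)
O - C = -6848/13 - 1*(-43860637/1991044) = -6848/13 + 43860637/1991044 = -13064481031/25883572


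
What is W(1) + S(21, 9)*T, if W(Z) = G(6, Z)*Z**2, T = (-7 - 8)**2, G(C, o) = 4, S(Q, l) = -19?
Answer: -4271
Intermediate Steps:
T = 225 (T = (-15)**2 = 225)
W(Z) = 4*Z**2
W(1) + S(21, 9)*T = 4*1**2 - 19*225 = 4*1 - 4275 = 4 - 4275 = -4271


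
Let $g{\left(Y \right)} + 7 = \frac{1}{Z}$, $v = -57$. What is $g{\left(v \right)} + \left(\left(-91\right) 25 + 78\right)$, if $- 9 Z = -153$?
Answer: $- \frac{37467}{17} \approx -2203.9$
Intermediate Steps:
$Z = 17$ ($Z = \left(- \frac{1}{9}\right) \left(-153\right) = 17$)
$g{\left(Y \right)} = - \frac{118}{17}$ ($g{\left(Y \right)} = -7 + \frac{1}{17} = - \frac{118}{17}$)
$g{\left(v \right)} + \left(\left(-91\right) 25 + 78\right) = - \frac{118}{17} + \left(\left(-91\right) 25 + 78\right) = - \frac{118}{17} + \left(-2275 + 78\right) = - \frac{118}{17} - 2197 = - \frac{37467}{17}$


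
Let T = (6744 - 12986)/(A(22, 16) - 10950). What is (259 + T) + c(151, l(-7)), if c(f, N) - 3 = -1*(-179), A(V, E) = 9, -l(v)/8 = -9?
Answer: 4831223/10941 ≈ 441.57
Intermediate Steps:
l(v) = 72 (l(v) = -8*(-9) = 72)
c(f, N) = 182 (c(f, N) = 3 - 1*(-179) = 3 + 179 = 182)
T = 6242/10941 (T = (6744 - 12986)/(9 - 10950) = -6242/(-10941) = -6242*(-1/10941) = 6242/10941 ≈ 0.57051)
(259 + T) + c(151, l(-7)) = (259 + 6242/10941) + 182 = 2839961/10941 + 182 = 4831223/10941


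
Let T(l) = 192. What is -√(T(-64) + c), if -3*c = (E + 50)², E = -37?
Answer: -√1221/3 ≈ -11.648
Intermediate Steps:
c = -169/3 (c = -(-37 + 50)²/3 = -⅓*13² = -⅓*169 = -169/3 ≈ -56.333)
-√(T(-64) + c) = -√(192 - 169/3) = -√(407/3) = -√1221/3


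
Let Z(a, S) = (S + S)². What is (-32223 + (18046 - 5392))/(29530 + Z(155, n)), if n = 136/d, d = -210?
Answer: -215748225/325586746 ≈ -0.66264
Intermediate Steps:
n = -68/105 (n = 136/(-210) = 136*(-1/210) = -68/105 ≈ -0.64762)
Z(a, S) = 4*S² (Z(a, S) = (2*S)² = 4*S²)
(-32223 + (18046 - 5392))/(29530 + Z(155, n)) = (-32223 + (18046 - 5392))/(29530 + 4*(-68/105)²) = (-32223 + 12654)/(29530 + 4*(4624/11025)) = -19569/(29530 + 18496/11025) = -19569/325586746/11025 = -19569*11025/325586746 = -215748225/325586746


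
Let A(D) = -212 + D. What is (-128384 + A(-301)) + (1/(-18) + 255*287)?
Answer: -1002817/18 ≈ -55712.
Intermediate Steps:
(-128384 + A(-301)) + (1/(-18) + 255*287) = (-128384 + (-212 - 301)) + (1/(-18) + 255*287) = (-128384 - 513) + (-1/18 + 73185) = -128897 + 1317329/18 = -1002817/18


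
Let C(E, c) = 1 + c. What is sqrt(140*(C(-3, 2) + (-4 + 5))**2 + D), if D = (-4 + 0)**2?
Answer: 4*sqrt(141) ≈ 47.497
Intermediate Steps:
D = 16 (D = (-4)**2 = 16)
sqrt(140*(C(-3, 2) + (-4 + 5))**2 + D) = sqrt(140*((1 + 2) + (-4 + 5))**2 + 16) = sqrt(140*(3 + 1)**2 + 16) = sqrt(140*4**2 + 16) = sqrt(140*16 + 16) = sqrt(2240 + 16) = sqrt(2256) = 4*sqrt(141)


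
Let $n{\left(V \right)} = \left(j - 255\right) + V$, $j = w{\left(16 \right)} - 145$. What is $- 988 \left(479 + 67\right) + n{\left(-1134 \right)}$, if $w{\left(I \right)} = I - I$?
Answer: $-540982$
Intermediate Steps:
$w{\left(I \right)} = 0$
$j = -145$ ($j = 0 - 145 = -145$)
$n{\left(V \right)} = -400 + V$ ($n{\left(V \right)} = \left(-145 - 255\right) + V = -400 + V$)
$- 988 \left(479 + 67\right) + n{\left(-1134 \right)} = - 988 \left(479 + 67\right) - 1534 = \left(-988\right) 546 - 1534 = -539448 - 1534 = -540982$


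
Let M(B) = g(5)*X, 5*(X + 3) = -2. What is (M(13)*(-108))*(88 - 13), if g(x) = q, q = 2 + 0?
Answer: 55080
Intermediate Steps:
q = 2
X = -17/5 (X = -3 + (⅕)*(-2) = -3 - ⅖ = -17/5 ≈ -3.4000)
g(x) = 2
M(B) = -34/5 (M(B) = 2*(-17/5) = -34/5)
(M(13)*(-108))*(88 - 13) = (-34/5*(-108))*(88 - 13) = (3672/5)*75 = 55080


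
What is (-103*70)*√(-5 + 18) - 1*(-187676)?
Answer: 187676 - 7210*√13 ≈ 1.6168e+5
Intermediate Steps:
(-103*70)*√(-5 + 18) - 1*(-187676) = -7210*√13 + 187676 = 187676 - 7210*√13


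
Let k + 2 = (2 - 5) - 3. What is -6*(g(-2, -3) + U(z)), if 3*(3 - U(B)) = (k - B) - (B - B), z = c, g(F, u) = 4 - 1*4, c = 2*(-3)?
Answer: -22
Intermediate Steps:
k = -8 (k = -2 + ((2 - 5) - 3) = -2 + (-3 - 3) = -2 - 6 = -8)
c = -6
g(F, u) = 0 (g(F, u) = 4 - 4 = 0)
z = -6
U(B) = 17/3 + B/3 (U(B) = 3 - ((-8 - B) - (B - B))/3 = 3 - ((-8 - B) - 1*0)/3 = 3 - ((-8 - B) + 0)/3 = 3 - (-8 - B)/3 = 3 + (8/3 + B/3) = 17/3 + B/3)
-6*(g(-2, -3) + U(z)) = -6*(0 + (17/3 + (⅓)*(-6))) = -6*(0 + (17/3 - 2)) = -6*(0 + 11/3) = -6*11/3 = -22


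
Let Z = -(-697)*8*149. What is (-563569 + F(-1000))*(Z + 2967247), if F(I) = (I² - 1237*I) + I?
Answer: 6352011680601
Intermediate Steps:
F(I) = I² - 1236*I
Z = 830824 (Z = -41*(-136)*149 = 5576*149 = 830824)
(-563569 + F(-1000))*(Z + 2967247) = (-563569 - 1000*(-1236 - 1000))*(830824 + 2967247) = (-563569 - 1000*(-2236))*3798071 = (-563569 + 2236000)*3798071 = 1672431*3798071 = 6352011680601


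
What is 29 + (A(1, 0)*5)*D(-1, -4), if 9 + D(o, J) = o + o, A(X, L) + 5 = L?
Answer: 304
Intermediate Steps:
A(X, L) = -5 + L
D(o, J) = -9 + 2*o (D(o, J) = -9 + (o + o) = -9 + 2*o)
29 + (A(1, 0)*5)*D(-1, -4) = 29 + ((-5 + 0)*5)*(-9 + 2*(-1)) = 29 + (-5*5)*(-9 - 2) = 29 - 25*(-11) = 29 + 275 = 304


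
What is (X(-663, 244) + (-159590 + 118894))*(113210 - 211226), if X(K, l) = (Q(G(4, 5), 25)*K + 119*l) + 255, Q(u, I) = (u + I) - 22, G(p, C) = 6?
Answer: 1702733952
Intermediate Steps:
Q(u, I) = -22 + I + u (Q(u, I) = (I + u) - 22 = -22 + I + u)
X(K, l) = 255 + 9*K + 119*l (X(K, l) = ((-22 + 25 + 6)*K + 119*l) + 255 = (9*K + 119*l) + 255 = 255 + 9*K + 119*l)
(X(-663, 244) + (-159590 + 118894))*(113210 - 211226) = ((255 + 9*(-663) + 119*244) + (-159590 + 118894))*(113210 - 211226) = ((255 - 5967 + 29036) - 40696)*(-98016) = (23324 - 40696)*(-98016) = -17372*(-98016) = 1702733952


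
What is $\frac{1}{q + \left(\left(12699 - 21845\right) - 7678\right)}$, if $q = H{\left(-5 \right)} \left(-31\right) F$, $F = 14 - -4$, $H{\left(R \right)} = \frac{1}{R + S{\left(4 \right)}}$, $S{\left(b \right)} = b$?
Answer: $- \frac{1}{16266} \approx -6.1478 \cdot 10^{-5}$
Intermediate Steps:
$H{\left(R \right)} = \frac{1}{4 + R}$ ($H{\left(R \right)} = \frac{1}{R + 4} = \frac{1}{4 + R}$)
$F = 18$ ($F = 14 + 4 = 18$)
$q = 558$ ($q = \frac{1}{4 - 5} \left(-31\right) 18 = \frac{1}{-1} \left(-31\right) 18 = \left(-1\right) \left(-31\right) 18 = 31 \cdot 18 = 558$)
$\frac{1}{q + \left(\left(12699 - 21845\right) - 7678\right)} = \frac{1}{558 + \left(\left(12699 - 21845\right) - 7678\right)} = \frac{1}{558 - 16824} = \frac{1}{-16266} = - \frac{1}{16266}$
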